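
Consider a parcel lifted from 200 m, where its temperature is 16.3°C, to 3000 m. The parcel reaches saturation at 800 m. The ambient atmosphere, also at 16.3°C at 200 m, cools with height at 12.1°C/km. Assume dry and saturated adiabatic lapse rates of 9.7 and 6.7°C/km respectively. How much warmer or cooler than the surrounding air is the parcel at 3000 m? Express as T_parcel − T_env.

+13.32°C (parcel warmer than environment)

Parcel:
  Dry to 800 m: -9.7 × 0.6 km = -5.82°C, so T = 10.48°C.
  Saturated to 3000 m: -6.7 × 2.2 km = -14.74°C, so T = -4.26°C.
Environment:
  Environment to 3000 m: -12.1 × 2.8 km = -33.88°C, so T = -17.58°C.
T_parcel − T_env = -4.26 − (-17.58) = +13.32°C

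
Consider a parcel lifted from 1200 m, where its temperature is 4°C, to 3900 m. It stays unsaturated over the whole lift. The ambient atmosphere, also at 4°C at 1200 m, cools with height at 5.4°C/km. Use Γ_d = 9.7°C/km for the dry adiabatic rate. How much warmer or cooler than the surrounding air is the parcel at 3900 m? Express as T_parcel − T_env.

-11.61°C (parcel cooler than environment)

Parcel:
  1200–3900 m, dry: Δz = 2.7 km ⇒ ΔT = -26.19°C; T = -22.19°C
Environment:
  1200–3900 m, environment: Δz = 2.7 km ⇒ ΔT = -14.58°C; T = -10.58°C
T_parcel − T_env = -22.19 − (-10.58) = -11.61°C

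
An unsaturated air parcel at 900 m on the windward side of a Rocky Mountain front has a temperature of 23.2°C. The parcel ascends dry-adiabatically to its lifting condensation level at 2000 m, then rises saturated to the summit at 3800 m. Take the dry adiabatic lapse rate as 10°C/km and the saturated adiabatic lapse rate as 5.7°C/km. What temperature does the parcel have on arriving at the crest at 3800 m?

900–2000 m, dry: Δz = 1.1 km ⇒ ΔT = -11°C; T = 12.2°C
2000–3800 m, saturated: Δz = 1.8 km ⇒ ΔT = -10.26°C; T = 1.94°C

1.94°C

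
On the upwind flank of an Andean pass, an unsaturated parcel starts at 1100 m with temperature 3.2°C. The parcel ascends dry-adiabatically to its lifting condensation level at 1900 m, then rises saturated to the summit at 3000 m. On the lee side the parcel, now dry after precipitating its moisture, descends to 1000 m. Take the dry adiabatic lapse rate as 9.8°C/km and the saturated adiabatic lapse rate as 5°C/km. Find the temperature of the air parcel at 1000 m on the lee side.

1100–1900 m, dry: Δz = 0.8 km ⇒ ΔT = -7.84°C; T = -4.64°C
1900–3000 m, saturated: Δz = 1.1 km ⇒ ΔT = -5.5°C; T = -10.14°C
3000–1000 m, dry descent: Δz = 2 km ⇒ ΔT = +19.6°C; T = 9.46°C

9.46°C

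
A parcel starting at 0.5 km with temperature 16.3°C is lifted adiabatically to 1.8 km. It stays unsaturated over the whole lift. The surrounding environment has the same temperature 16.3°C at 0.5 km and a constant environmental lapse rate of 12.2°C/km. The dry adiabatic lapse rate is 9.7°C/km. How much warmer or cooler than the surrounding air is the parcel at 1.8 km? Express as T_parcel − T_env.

+3.25°C (parcel warmer than environment)

Parcel:
  From 500 m to 1800 m (dry): cools by 9.7 × 1.3 = 12.61°C, giving 3.69°C.
Environment:
  From 500 m to 1800 m (environment): cools by 12.2 × 1.3 = 15.86°C, giving 0.44°C.
T_parcel − T_env = 3.69 − 0.44 = +3.25°C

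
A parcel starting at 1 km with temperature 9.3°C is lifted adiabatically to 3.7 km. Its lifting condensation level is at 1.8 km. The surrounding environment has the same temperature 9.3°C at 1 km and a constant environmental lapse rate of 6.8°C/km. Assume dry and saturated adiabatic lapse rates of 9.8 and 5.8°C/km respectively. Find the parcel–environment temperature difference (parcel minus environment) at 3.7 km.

Parcel:
  Dry to 1800 m: -9.8 × 0.8 km = -7.84°C, so T = 1.46°C.
  Saturated to 3700 m: -5.8 × 1.9 km = -11.02°C, so T = -9.56°C.
Environment:
  Environment to 3700 m: -6.8 × 2.7 km = -18.36°C, so T = -9.06°C.
T_parcel − T_env = -9.56 − (-9.06) = -0.5°C

-0.5°C (parcel cooler than environment)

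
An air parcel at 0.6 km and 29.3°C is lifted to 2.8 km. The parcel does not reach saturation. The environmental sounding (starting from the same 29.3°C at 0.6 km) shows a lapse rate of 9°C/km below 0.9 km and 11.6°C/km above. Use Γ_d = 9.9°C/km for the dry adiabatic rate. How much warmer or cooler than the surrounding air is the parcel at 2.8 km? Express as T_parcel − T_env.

+2.96°C (parcel warmer than environment)

Parcel:
  600 → 2800 m (dry, 9.9°C/km): ΔT = -9.9 × 2.2 = -21.78°C → T = 7.52°C
Environment:
  600 → 900 m (environment, lower layer, 9°C/km): ΔT = -9 × 0.3 = -2.7°C → T = 26.6°C
  900 → 2800 m (environment, upper layer, 11.6°C/km): ΔT = -11.6 × 1.9 = -22.04°C → T = 4.56°C
T_parcel − T_env = 7.52 − 4.56 = +2.96°C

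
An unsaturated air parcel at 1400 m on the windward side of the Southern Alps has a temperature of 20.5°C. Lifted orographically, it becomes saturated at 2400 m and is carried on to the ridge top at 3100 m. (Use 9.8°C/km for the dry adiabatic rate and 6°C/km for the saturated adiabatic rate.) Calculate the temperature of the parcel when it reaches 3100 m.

6.5°C

1400–2400 m, dry: Δz = 1 km ⇒ ΔT = -9.8°C; T = 10.7°C
2400–3100 m, saturated: Δz = 0.7 km ⇒ ΔT = -4.2°C; T = 6.5°C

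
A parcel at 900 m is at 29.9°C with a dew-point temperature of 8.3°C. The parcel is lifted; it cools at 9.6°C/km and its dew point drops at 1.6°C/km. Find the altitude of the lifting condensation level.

3600 m

T and T_d converge at 9.6 − 1.6 = 8°C per km
Height above start = (29.9 − 8.3) / 8 = 2.7 km
LCL altitude = 900 m + 2700 m = 3600 m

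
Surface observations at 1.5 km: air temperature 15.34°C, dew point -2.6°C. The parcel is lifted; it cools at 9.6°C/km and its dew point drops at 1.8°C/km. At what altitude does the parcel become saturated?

T and T_d converge at 9.6 − 1.8 = 7.8°C per km
Height above start = (15.34 − (-2.6)) / 7.8 = 2.3 km
LCL altitude = 1500 m + 2300 m = 3800 m

3.8 km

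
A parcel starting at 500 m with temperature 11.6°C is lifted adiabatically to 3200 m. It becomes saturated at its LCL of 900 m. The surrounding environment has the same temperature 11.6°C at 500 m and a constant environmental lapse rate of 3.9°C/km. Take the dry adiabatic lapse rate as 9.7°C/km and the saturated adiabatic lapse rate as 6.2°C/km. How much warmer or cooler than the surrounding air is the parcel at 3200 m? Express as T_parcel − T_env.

-7.61°C (parcel cooler than environment)

Parcel:
  500 → 900 m (dry, 9.7°C/km): ΔT = -9.7 × 0.4 = -3.88°C → T = 7.72°C
  900 → 3200 m (saturated, 6.2°C/km): ΔT = -6.2 × 2.3 = -14.26°C → T = -6.54°C
Environment:
  500 → 3200 m (environment, 3.9°C/km): ΔT = -3.9 × 2.7 = -10.53°C → T = 1.07°C
T_parcel − T_env = -6.54 − 1.07 = -7.61°C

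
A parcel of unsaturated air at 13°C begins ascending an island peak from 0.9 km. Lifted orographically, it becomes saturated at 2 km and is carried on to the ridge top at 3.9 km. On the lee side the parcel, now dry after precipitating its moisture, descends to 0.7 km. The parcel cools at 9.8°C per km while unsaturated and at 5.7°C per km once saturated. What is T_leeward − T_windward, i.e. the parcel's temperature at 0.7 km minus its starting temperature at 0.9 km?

Dry to 2000 m: -9.8 × 1.1 km = -10.78°C, so T = 2.22°C.
Saturated to 3900 m: -5.7 × 1.9 km = -10.83°C, so T = -8.61°C.
Dry descent to 700 m: +9.8 × 3.2 km = +31.36°C, so T = 22.75°C.
Net change vs windward start: 22.75 − 13 = +9.75°C

+9.75°C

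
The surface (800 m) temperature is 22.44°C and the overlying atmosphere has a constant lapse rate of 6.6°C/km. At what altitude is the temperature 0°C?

Height above start = (22.44 − 0) / 6.6 = 3.4 km
Altitude = 800 m + 3400 m = 4200 m

4200 m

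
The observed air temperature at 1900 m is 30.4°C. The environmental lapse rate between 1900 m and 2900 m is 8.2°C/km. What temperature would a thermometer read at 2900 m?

1900 → 2900 m (environmental, 8.2°C/km): ΔT = -8.2 × 1 = -8.2°C → T = 22.2°C

22.2°C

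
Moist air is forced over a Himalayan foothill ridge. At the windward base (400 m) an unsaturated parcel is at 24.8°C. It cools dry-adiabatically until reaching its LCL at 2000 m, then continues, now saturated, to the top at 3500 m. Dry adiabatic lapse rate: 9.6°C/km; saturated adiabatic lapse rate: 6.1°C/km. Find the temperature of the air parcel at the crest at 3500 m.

400 → 2000 m (dry, 9.6°C/km): ΔT = -9.6 × 1.6 = -15.36°C → T = 9.44°C
2000 → 3500 m (saturated, 6.1°C/km): ΔT = -6.1 × 1.5 = -9.15°C → T = 0.29°C

0.29°C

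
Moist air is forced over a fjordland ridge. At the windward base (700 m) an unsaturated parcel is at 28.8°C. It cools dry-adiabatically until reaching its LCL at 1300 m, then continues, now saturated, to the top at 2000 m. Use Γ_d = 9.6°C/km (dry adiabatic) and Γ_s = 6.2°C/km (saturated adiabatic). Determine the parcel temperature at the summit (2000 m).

18.7°C

700–1300 m, dry: Δz = 0.6 km ⇒ ΔT = -5.76°C; T = 23.04°C
1300–2000 m, saturated: Δz = 0.7 km ⇒ ΔT = -4.34°C; T = 18.7°C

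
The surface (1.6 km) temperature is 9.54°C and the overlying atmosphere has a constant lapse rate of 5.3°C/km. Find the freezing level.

Height above start = (9.54 − 0) / 5.3 = 1.8 km
Altitude = 1600 m + 1800 m = 3400 m

3.4 km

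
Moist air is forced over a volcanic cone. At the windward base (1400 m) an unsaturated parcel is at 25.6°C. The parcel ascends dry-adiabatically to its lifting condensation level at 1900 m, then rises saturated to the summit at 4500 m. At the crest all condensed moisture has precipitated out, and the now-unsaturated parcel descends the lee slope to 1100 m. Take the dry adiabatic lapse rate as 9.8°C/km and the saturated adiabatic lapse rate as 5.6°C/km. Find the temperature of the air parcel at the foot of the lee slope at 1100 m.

Dry to 1900 m: -9.8 × 0.5 km = -4.9°C, so T = 20.7°C.
Saturated to 4500 m: -5.6 × 2.6 km = -14.56°C, so T = 6.14°C.
Dry descent to 1100 m: +9.8 × 3.4 km = +33.32°C, so T = 39.46°C.

39.46°C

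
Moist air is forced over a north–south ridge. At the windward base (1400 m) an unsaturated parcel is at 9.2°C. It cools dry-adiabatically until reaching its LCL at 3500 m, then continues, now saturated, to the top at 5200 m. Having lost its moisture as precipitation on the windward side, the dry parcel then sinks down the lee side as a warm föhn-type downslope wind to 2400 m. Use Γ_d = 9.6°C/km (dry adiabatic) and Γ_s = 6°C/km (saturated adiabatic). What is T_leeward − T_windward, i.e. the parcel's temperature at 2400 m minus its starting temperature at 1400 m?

-3.48°C

Dry to 3500 m: -9.6 × 2.1 km = -20.16°C, so T = -10.96°C.
Saturated to 5200 m: -6 × 1.7 km = -10.2°C, so T = -21.16°C.
Dry descent to 2400 m: +9.6 × 2.8 km = +26.88°C, so T = 5.72°C.
Net change vs windward start: 5.72 − 9.2 = -3.48°C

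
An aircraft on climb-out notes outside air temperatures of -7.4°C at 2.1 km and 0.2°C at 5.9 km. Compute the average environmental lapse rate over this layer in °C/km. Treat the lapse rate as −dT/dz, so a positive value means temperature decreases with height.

Γ = −ΔT/Δz = (-7.4 − 0.2) / (5900 − 2100) m
  = -7.6°C / 3.8 km = -2°C/km

-2°C/km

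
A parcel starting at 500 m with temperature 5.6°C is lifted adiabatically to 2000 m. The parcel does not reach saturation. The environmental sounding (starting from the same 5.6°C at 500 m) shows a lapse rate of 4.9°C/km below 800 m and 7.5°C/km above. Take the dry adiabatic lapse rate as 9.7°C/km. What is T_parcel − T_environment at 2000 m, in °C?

Parcel:
  500–2000 m, dry: Δz = 1.5 km ⇒ ΔT = -14.55°C; T = -8.95°C
Environment:
  500–800 m, environment, lower layer: Δz = 0.3 km ⇒ ΔT = -1.47°C; T = 4.13°C
  800–2000 m, environment, upper layer: Δz = 1.2 km ⇒ ΔT = -9°C; T = -4.87°C
T_parcel − T_env = -8.95 − (-4.87) = -4.08°C

-4.08°C (parcel cooler than environment)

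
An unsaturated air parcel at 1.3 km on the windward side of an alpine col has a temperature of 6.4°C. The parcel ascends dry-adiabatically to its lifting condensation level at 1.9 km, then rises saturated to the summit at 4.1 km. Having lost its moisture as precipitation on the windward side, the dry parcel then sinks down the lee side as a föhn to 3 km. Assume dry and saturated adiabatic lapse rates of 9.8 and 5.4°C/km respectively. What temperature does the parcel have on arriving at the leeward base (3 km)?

From 1300 m to 1900 m (dry): cools by 9.8 × 0.6 = 5.88°C, giving 0.52°C.
From 1900 m to 4100 m (saturated): cools by 5.4 × 2.2 = 11.88°C, giving -11.36°C.
From 4100 m to 3000 m (dry descent): warms by 9.8 × 1.1 = 10.78°C, giving -0.58°C.

-0.58°C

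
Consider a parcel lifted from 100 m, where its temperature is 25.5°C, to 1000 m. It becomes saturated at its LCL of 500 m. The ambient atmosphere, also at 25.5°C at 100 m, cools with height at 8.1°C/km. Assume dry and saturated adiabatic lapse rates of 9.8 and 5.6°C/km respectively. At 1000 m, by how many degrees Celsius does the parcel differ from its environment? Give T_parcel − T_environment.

+0.57°C (parcel warmer than environment)

Parcel:
  Dry to 500 m: -9.8 × 0.4 km = -3.92°C, so T = 21.58°C.
  Saturated to 1000 m: -5.6 × 0.5 km = -2.8°C, so T = 18.78°C.
Environment:
  Environment to 1000 m: -8.1 × 0.9 km = -7.29°C, so T = 18.21°C.
T_parcel − T_env = 18.78 − 18.21 = +0.57°C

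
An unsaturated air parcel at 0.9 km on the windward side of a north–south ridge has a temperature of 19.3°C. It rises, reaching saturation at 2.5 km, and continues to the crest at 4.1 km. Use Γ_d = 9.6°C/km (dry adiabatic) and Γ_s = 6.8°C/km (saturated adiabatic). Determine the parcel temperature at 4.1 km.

From 900 m to 2500 m (dry): cools by 9.6 × 1.6 = 15.36°C, giving 3.94°C.
From 2500 m to 4100 m (saturated): cools by 6.8 × 1.6 = 10.88°C, giving -6.94°C.

-6.94°C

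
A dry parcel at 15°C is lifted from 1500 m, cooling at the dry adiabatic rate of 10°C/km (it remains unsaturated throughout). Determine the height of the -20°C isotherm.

Height above start = (15 − (-20)) / 10 = 3.5 km
Altitude = 1500 m + 3500 m = 5000 m

5000 m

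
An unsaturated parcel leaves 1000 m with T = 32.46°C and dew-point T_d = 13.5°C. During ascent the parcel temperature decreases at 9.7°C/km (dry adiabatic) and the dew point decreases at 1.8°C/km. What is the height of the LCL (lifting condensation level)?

3400 m

T and T_d converge at 9.7 − 1.8 = 7.9°C per km
Height above start = (32.46 − 13.5) / 7.9 = 2.4 km
LCL altitude = 1000 m + 2400 m = 3400 m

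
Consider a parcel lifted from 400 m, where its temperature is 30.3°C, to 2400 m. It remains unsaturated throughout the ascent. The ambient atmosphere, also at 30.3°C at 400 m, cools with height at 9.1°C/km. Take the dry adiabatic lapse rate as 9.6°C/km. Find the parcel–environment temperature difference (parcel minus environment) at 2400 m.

-1°C (parcel cooler than environment)

Parcel:
  From 400 m to 2400 m (dry): cools by 9.6 × 2 = 19.2°C, giving 11.1°C.
Environment:
  From 400 m to 2400 m (environment): cools by 9.1 × 2 = 18.2°C, giving 12.1°C.
T_parcel − T_env = 11.1 − 12.1 = -1°C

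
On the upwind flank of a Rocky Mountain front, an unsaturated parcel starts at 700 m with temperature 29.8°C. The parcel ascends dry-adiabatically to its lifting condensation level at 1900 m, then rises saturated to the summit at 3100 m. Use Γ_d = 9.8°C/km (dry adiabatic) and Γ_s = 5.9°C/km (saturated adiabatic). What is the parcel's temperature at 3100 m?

10.96°C

Dry to 1900 m: -9.8 × 1.2 km = -11.76°C, so T = 18.04°C.
Saturated to 3100 m: -5.9 × 1.2 km = -7.08°C, so T = 10.96°C.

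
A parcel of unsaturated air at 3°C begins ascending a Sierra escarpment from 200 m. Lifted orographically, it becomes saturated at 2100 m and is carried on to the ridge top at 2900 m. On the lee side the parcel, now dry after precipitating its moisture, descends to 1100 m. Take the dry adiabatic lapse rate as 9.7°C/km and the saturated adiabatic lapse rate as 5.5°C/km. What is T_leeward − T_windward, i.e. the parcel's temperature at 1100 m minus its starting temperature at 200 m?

Dry to 2100 m: -9.7 × 1.9 km = -18.43°C, so T = -15.43°C.
Saturated to 2900 m: -5.5 × 0.8 km = -4.4°C, so T = -19.83°C.
Dry descent to 1100 m: +9.7 × 1.8 km = +17.46°C, so T = -2.37°C.
Net change vs windward start: -2.37 − 3 = -5.37°C

-5.37°C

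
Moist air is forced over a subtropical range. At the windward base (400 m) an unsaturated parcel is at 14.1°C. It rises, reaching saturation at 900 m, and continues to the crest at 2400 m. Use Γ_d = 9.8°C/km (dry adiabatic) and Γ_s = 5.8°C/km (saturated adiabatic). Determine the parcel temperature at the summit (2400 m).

0.5°C

From 400 m to 900 m (dry): cools by 9.8 × 0.5 = 4.9°C, giving 9.2°C.
From 900 m to 2400 m (saturated): cools by 5.8 × 1.5 = 8.7°C, giving 0.5°C.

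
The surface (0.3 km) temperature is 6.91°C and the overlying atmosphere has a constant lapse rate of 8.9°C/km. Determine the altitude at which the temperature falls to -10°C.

2.2 km

Height above start = (6.91 − (-10)) / 8.9 = 1.9 km
Altitude = 300 m + 1900 m = 2200 m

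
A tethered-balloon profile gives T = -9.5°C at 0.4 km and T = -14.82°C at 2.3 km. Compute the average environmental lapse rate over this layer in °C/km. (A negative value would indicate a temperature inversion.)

2.8°C/km

Γ = −ΔT/Δz = (-9.5 − (-14.82)) / (2300 − 400) m
  = 5.32°C / 1.9 km = 2.8°C/km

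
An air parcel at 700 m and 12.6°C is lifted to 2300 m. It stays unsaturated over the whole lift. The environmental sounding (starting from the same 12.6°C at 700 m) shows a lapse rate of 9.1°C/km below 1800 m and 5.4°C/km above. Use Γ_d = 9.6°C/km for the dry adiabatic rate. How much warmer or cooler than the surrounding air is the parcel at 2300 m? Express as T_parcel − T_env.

Parcel:
  From 700 m to 2300 m (dry): cools by 9.6 × 1.6 = 15.36°C, giving -2.76°C.
Environment:
  From 700 m to 1800 m (environment, lower layer): cools by 9.1 × 1.1 = 10.01°C, giving 2.59°C.
  From 1800 m to 2300 m (environment, upper layer): cools by 5.4 × 0.5 = 2.7°C, giving -0.11°C.
T_parcel − T_env = -2.76 − (-0.11) = -2.65°C

-2.65°C (parcel cooler than environment)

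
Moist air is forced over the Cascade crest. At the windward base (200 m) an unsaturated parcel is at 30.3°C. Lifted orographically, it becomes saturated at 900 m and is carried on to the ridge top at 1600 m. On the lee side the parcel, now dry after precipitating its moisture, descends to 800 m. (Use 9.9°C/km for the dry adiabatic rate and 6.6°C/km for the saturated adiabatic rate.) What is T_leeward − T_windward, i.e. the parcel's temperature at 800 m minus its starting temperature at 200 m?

-3.63°C

Dry to 900 m: -9.9 × 0.7 km = -6.93°C, so T = 23.37°C.
Saturated to 1600 m: -6.6 × 0.7 km = -4.62°C, so T = 18.75°C.
Dry descent to 800 m: +9.9 × 0.8 km = +7.92°C, so T = 26.67°C.
Net change vs windward start: 26.67 − 30.3 = -3.63°C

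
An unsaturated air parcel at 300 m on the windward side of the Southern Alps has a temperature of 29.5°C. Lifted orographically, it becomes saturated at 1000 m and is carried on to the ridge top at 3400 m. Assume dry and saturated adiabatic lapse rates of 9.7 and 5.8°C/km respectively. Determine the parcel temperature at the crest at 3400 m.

300–1000 m, dry: Δz = 0.7 km ⇒ ΔT = -6.79°C; T = 22.71°C
1000–3400 m, saturated: Δz = 2.4 km ⇒ ΔT = -13.92°C; T = 8.79°C

8.79°C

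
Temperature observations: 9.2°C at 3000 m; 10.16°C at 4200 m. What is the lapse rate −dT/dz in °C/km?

-0.8°C/km

Γ = −ΔT/Δz = (9.2 − 10.16) / (4200 − 3000) m
  = -0.96°C / 1.2 km = -0.8°C/km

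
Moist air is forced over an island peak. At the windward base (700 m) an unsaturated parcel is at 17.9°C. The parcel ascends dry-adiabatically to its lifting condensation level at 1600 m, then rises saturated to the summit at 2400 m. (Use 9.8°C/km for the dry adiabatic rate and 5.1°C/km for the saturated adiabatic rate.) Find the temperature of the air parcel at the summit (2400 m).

5°C

700–1600 m, dry: Δz = 0.9 km ⇒ ΔT = -8.82°C; T = 9.08°C
1600–2400 m, saturated: Δz = 0.8 km ⇒ ΔT = -4.08°C; T = 5°C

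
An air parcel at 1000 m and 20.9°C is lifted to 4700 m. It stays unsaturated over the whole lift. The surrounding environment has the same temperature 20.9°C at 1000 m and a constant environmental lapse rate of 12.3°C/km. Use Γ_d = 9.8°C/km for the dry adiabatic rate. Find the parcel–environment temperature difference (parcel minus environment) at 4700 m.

Parcel:
  From 1000 m to 4700 m (dry): cools by 9.8 × 3.7 = 36.26°C, giving -15.36°C.
Environment:
  From 1000 m to 4700 m (environment): cools by 12.3 × 3.7 = 45.51°C, giving -24.61°C.
T_parcel − T_env = -15.36 − (-24.61) = +9.25°C

+9.25°C (parcel warmer than environment)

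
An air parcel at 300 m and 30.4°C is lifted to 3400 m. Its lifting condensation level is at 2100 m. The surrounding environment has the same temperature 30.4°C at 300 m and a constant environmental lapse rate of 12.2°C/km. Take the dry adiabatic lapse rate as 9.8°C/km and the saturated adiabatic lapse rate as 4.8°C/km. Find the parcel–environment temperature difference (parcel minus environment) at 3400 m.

+13.94°C (parcel warmer than environment)

Parcel:
  Dry to 2100 m: -9.8 × 1.8 km = -17.64°C, so T = 12.76°C.
  Saturated to 3400 m: -4.8 × 1.3 km = -6.24°C, so T = 6.52°C.
Environment:
  Environment to 3400 m: -12.2 × 3.1 km = -37.82°C, so T = -7.42°C.
T_parcel − T_env = 6.52 − (-7.42) = +13.94°C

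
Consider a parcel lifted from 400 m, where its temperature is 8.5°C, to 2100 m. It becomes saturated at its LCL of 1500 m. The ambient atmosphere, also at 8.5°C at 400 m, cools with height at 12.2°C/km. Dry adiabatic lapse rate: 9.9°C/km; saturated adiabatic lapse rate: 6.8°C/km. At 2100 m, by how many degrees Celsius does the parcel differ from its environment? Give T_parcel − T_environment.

Parcel:
  Dry to 1500 m: -9.9 × 1.1 km = -10.89°C, so T = -2.39°C.
  Saturated to 2100 m: -6.8 × 0.6 km = -4.08°C, so T = -6.47°C.
Environment:
  Environment to 2100 m: -12.2 × 1.7 km = -20.74°C, so T = -12.24°C.
T_parcel − T_env = -6.47 − (-12.24) = +5.77°C

+5.77°C (parcel warmer than environment)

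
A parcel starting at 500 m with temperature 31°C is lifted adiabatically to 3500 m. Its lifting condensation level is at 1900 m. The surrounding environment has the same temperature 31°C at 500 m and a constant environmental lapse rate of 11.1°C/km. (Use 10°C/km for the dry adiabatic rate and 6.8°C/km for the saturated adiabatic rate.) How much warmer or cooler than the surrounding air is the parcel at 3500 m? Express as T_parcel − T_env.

+8.42°C (parcel warmer than environment)

Parcel:
  500–1900 m, dry: Δz = 1.4 km ⇒ ΔT = -14°C; T = 17°C
  1900–3500 m, saturated: Δz = 1.6 km ⇒ ΔT = -10.88°C; T = 6.12°C
Environment:
  500–3500 m, environment: Δz = 3 km ⇒ ΔT = -33.3°C; T = -2.3°C
T_parcel − T_env = 6.12 − (-2.3) = +8.42°C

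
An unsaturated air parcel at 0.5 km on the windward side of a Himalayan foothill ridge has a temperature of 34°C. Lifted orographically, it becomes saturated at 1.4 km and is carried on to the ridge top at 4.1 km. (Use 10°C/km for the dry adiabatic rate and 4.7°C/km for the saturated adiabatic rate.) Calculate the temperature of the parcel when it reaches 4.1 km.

500 → 1400 m (dry, 10°C/km): ΔT = -10 × 0.9 = -9°C → T = 25°C
1400 → 4100 m (saturated, 4.7°C/km): ΔT = -4.7 × 2.7 = -12.69°C → T = 12.31°C

12.31°C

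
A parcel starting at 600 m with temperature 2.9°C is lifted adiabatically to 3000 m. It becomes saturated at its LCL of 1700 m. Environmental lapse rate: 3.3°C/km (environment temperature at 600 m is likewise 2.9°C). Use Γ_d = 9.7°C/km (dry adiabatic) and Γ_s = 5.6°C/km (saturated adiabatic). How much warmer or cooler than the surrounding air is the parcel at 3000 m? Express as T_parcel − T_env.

Parcel:
  600 → 1700 m (dry, 9.7°C/km): ΔT = -9.7 × 1.1 = -10.67°C → T = -7.77°C
  1700 → 3000 m (saturated, 5.6°C/km): ΔT = -5.6 × 1.3 = -7.28°C → T = -15.05°C
Environment:
  600 → 3000 m (environment, 3.3°C/km): ΔT = -3.3 × 2.4 = -7.92°C → T = -5.02°C
T_parcel − T_env = -15.05 − (-5.02) = -10.03°C

-10.03°C (parcel cooler than environment)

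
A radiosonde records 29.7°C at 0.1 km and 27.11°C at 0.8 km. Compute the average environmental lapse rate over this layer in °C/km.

Γ = −ΔT/Δz = (29.7 − 27.11) / (800 − 100) m
  = 2.59°C / 0.7 km = 3.7°C/km

3.7°C/km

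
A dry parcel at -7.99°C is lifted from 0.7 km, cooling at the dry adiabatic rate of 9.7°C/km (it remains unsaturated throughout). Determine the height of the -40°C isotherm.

4 km

Height above start = (-7.99 − (-40)) / 9.7 = 3.3 km
Altitude = 700 m + 3300 m = 4000 m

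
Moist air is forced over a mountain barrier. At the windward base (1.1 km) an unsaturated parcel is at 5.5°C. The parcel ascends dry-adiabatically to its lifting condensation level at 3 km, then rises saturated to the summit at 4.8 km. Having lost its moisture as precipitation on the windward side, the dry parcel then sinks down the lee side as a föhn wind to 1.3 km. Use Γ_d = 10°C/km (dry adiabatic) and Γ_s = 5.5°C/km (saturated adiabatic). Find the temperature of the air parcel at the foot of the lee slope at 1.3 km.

11.6°C

Dry to 3000 m: -10 × 1.9 km = -19°C, so T = -13.5°C.
Saturated to 4800 m: -5.5 × 1.8 km = -9.9°C, so T = -23.4°C.
Dry descent to 1300 m: +10 × 3.5 km = +35°C, so T = 11.6°C.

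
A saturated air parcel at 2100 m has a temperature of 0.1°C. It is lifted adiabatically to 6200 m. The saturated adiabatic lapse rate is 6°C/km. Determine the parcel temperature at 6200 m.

From 2100 m to 6200 m (saturated adiabatic): cools by 6 × 4.1 = 24.6°C, giving -24.5°C.

-24.5°C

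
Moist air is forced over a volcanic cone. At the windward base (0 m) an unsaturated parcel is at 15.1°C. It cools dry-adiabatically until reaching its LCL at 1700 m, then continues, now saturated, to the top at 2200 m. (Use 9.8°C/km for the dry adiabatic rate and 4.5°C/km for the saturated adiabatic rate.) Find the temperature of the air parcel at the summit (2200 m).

-3.81°C

From 0 m to 1700 m (dry): cools by 9.8 × 1.7 = 16.66°C, giving -1.56°C.
From 1700 m to 2200 m (saturated): cools by 4.5 × 0.5 = 2.25°C, giving -3.81°C.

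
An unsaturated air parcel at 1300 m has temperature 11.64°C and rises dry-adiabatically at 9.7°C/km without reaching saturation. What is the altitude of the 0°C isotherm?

2500 m

Height above start = (11.64 − 0) / 9.7 = 1.2 km
Altitude = 1300 m + 1200 m = 2500 m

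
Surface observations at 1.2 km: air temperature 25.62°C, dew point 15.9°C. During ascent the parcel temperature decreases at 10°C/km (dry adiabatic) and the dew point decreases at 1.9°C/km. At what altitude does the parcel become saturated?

2.4 km

T and T_d converge at 10 − 1.9 = 8.1°C per km
Height above start = (25.62 − 15.9) / 8.1 = 1.2 km
LCL altitude = 1200 m + 1200 m = 2400 m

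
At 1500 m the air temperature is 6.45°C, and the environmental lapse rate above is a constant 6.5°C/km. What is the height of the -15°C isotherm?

4800 m

Height above start = (6.45 − (-15)) / 6.5 = 3.3 km
Altitude = 1500 m + 3300 m = 4800 m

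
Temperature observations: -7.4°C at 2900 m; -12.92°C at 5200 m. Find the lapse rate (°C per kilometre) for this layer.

2.4°C/km

Γ = −ΔT/Δz = (-7.4 − (-12.92)) / (5200 − 2900) m
  = 5.52°C / 2.3 km = 2.4°C/km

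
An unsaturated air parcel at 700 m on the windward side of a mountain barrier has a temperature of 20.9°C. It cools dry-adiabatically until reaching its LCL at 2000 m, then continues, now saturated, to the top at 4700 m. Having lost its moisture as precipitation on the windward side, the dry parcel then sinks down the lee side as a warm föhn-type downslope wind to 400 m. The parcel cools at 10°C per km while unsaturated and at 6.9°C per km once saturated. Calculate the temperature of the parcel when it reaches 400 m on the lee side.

32.27°C

Dry to 2000 m: -10 × 1.3 km = -13°C, so T = 7.9°C.
Saturated to 4700 m: -6.9 × 2.7 km = -18.63°C, so T = -10.73°C.
Dry descent to 400 m: +10 × 4.3 km = +43°C, so T = 32.27°C.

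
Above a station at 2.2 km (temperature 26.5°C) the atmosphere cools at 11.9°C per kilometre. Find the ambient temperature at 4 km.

5.08°C

Environmental to 4000 m: -11.9 × 1.8 km = -21.42°C, so T = 5.08°C.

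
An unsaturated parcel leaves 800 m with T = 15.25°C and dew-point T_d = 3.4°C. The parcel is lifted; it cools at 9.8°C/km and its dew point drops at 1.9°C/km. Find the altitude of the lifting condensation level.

T and T_d converge at 9.8 − 1.9 = 7.9°C per km
Height above start = (15.25 − 3.4) / 7.9 = 1.5 km
LCL altitude = 800 m + 1500 m = 2300 m

2300 m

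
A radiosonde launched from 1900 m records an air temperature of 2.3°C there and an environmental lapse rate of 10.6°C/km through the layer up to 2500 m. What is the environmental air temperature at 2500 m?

-4.06°C

Environmental to 2500 m: -10.6 × 0.6 km = -6.36°C, so T = -4.06°C.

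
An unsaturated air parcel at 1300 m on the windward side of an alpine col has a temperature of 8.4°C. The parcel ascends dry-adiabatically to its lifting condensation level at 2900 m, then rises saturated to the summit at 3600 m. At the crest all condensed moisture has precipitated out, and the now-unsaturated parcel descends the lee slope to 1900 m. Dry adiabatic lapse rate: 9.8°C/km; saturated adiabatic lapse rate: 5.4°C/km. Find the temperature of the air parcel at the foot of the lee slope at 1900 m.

From 1300 m to 2900 m (dry): cools by 9.8 × 1.6 = 15.68°C, giving -7.28°C.
From 2900 m to 3600 m (saturated): cools by 5.4 × 0.7 = 3.78°C, giving -11.06°C.
From 3600 m to 1900 m (dry descent): warms by 9.8 × 1.7 = 16.66°C, giving 5.6°C.

5.6°C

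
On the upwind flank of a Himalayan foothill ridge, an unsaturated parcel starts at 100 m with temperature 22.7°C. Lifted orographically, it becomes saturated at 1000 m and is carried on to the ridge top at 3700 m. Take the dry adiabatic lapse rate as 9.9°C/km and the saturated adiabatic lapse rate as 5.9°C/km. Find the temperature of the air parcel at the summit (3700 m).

Dry to 1000 m: -9.9 × 0.9 km = -8.91°C, so T = 13.79°C.
Saturated to 3700 m: -5.9 × 2.7 km = -15.93°C, so T = -2.14°C.

-2.14°C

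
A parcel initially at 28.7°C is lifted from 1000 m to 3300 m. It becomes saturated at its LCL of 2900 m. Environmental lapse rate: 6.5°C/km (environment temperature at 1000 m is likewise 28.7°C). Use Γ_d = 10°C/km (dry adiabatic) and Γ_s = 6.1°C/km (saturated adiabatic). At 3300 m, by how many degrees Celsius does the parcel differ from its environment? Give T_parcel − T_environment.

-6.49°C (parcel cooler than environment)

Parcel:
  1000 → 2900 m (dry, 10°C/km): ΔT = -10 × 1.9 = -19°C → T = 9.7°C
  2900 → 3300 m (saturated, 6.1°C/km): ΔT = -6.1 × 0.4 = -2.44°C → T = 7.26°C
Environment:
  1000 → 3300 m (environment, 6.5°C/km): ΔT = -6.5 × 2.3 = -14.95°C → T = 13.75°C
T_parcel − T_env = 7.26 − 13.75 = -6.49°C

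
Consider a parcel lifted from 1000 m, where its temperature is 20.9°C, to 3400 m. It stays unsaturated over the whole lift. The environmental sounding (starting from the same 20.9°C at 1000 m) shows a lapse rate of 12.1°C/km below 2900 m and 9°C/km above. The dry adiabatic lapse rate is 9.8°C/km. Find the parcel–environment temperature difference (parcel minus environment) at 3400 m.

+3.97°C (parcel warmer than environment)

Parcel:
  1000–3400 m, dry: Δz = 2.4 km ⇒ ΔT = -23.52°C; T = -2.62°C
Environment:
  1000–2900 m, environment, lower layer: Δz = 1.9 km ⇒ ΔT = -22.99°C; T = -2.09°C
  2900–3400 m, environment, upper layer: Δz = 0.5 km ⇒ ΔT = -4.5°C; T = -6.59°C
T_parcel − T_env = -2.62 − (-6.59) = +3.97°C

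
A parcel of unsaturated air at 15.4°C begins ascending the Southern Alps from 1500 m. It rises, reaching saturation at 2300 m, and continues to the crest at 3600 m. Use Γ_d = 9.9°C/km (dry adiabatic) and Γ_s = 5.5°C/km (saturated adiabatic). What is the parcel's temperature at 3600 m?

From 1500 m to 2300 m (dry): cools by 9.9 × 0.8 = 7.92°C, giving 7.48°C.
From 2300 m to 3600 m (saturated): cools by 5.5 × 1.3 = 7.15°C, giving 0.33°C.

0.33°C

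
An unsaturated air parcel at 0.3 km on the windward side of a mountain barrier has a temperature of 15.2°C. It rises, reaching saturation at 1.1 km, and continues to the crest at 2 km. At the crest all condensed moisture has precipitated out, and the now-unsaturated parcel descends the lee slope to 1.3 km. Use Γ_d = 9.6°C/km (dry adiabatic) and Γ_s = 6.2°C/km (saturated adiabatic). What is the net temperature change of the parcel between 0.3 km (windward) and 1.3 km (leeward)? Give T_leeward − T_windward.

300–1100 m, dry: Δz = 0.8 km ⇒ ΔT = -7.68°C; T = 7.52°C
1100–2000 m, saturated: Δz = 0.9 km ⇒ ΔT = -5.58°C; T = 1.94°C
2000–1300 m, dry descent: Δz = 0.7 km ⇒ ΔT = +6.72°C; T = 8.66°C
Net change vs windward start: 8.66 − 15.2 = -6.54°C

-6.54°C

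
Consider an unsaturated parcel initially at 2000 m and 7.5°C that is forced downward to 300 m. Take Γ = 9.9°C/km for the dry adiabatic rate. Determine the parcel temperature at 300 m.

24.33°C

Dry adiabatic to 300 m: +9.9 × 1.7 km = +16.83°C, so T = 24.33°C.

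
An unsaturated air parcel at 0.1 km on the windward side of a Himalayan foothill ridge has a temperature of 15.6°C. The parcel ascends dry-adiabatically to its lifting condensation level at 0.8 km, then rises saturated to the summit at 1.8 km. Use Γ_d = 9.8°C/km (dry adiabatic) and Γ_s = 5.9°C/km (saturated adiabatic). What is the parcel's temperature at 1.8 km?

2.84°C

100–800 m, dry: Δz = 0.7 km ⇒ ΔT = -6.86°C; T = 8.74°C
800–1800 m, saturated: Δz = 1 km ⇒ ΔT = -5.9°C; T = 2.84°C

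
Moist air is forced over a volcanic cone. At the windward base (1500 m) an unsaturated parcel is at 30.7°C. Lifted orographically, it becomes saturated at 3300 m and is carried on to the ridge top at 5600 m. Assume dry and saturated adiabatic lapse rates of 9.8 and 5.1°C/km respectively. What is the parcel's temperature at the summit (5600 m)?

1.33°C

1500 → 3300 m (dry, 9.8°C/km): ΔT = -9.8 × 1.8 = -17.64°C → T = 13.06°C
3300 → 5600 m (saturated, 5.1°C/km): ΔT = -5.1 × 2.3 = -11.73°C → T = 1.33°C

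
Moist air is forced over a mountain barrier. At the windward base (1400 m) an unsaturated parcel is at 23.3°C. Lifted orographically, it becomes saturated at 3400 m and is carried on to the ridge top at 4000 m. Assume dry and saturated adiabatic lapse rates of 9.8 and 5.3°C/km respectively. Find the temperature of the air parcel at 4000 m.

0.52°C

1400 → 3400 m (dry, 9.8°C/km): ΔT = -9.8 × 2 = -19.6°C → T = 3.7°C
3400 → 4000 m (saturated, 5.3°C/km): ΔT = -5.3 × 0.6 = -3.18°C → T = 0.52°C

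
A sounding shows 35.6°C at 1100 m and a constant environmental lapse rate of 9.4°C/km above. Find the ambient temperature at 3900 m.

9.28°C

Environmental to 3900 m: -9.4 × 2.8 km = -26.32°C, so T = 9.28°C.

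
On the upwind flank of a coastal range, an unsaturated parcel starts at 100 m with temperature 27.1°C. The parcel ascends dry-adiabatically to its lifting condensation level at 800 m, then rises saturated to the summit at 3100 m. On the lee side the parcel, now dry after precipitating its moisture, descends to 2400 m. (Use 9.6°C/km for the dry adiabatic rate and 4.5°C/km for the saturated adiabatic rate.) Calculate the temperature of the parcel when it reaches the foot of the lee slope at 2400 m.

16.75°C

100–800 m, dry: Δz = 0.7 km ⇒ ΔT = -6.72°C; T = 20.38°C
800–3100 m, saturated: Δz = 2.3 km ⇒ ΔT = -10.35°C; T = 10.03°C
3100–2400 m, dry descent: Δz = 0.7 km ⇒ ΔT = +6.72°C; T = 16.75°C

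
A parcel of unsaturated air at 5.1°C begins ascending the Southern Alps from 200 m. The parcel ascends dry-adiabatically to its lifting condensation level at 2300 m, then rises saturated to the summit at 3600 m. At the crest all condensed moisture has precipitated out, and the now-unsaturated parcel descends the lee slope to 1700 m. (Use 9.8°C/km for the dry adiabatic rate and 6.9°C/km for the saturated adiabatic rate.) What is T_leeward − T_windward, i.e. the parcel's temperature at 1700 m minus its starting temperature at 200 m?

From 200 m to 2300 m (dry): cools by 9.8 × 2.1 = 20.58°C, giving -15.48°C.
From 2300 m to 3600 m (saturated): cools by 6.9 × 1.3 = 8.97°C, giving -24.45°C.
From 3600 m to 1700 m (dry descent): warms by 9.8 × 1.9 = 18.62°C, giving -5.83°C.
Net change vs windward start: -5.83 − 5.1 = -10.93°C

-10.93°C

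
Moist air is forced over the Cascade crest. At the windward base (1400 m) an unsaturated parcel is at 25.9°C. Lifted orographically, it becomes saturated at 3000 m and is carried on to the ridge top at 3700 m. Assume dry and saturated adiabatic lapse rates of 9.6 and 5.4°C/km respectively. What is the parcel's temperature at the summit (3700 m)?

6.76°C

1400 → 3000 m (dry, 9.6°C/km): ΔT = -9.6 × 1.6 = -15.36°C → T = 10.54°C
3000 → 3700 m (saturated, 5.4°C/km): ΔT = -5.4 × 0.7 = -3.78°C → T = 6.76°C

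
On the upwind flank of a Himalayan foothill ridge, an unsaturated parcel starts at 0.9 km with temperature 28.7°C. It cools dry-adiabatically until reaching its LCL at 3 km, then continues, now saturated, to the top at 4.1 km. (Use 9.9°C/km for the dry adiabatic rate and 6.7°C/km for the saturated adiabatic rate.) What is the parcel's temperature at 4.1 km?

900 → 3000 m (dry, 9.9°C/km): ΔT = -9.9 × 2.1 = -20.79°C → T = 7.91°C
3000 → 4100 m (saturated, 6.7°C/km): ΔT = -6.7 × 1.1 = -7.37°C → T = 0.54°C

0.54°C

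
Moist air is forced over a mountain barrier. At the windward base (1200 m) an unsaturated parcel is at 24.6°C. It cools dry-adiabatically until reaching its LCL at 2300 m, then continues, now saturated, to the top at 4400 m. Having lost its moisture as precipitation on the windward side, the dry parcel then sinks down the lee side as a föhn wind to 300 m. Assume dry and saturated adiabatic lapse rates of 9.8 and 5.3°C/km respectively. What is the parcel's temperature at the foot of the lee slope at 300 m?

From 1200 m to 2300 m (dry): cools by 9.8 × 1.1 = 10.78°C, giving 13.82°C.
From 2300 m to 4400 m (saturated): cools by 5.3 × 2.1 = 11.13°C, giving 2.69°C.
From 4400 m to 300 m (dry descent): warms by 9.8 × 4.1 = 40.18°C, giving 42.87°C.

42.87°C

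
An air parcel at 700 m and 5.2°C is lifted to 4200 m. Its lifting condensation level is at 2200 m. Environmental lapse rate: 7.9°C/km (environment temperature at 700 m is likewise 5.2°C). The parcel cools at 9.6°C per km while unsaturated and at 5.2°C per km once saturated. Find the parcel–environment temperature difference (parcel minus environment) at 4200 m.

Parcel:
  Dry to 2200 m: -9.6 × 1.5 km = -14.4°C, so T = -9.2°C.
  Saturated to 4200 m: -5.2 × 2 km = -10.4°C, so T = -19.6°C.
Environment:
  Environment to 4200 m: -7.9 × 3.5 km = -27.65°C, so T = -22.45°C.
T_parcel − T_env = -19.6 − (-22.45) = +2.85°C

+2.85°C (parcel warmer than environment)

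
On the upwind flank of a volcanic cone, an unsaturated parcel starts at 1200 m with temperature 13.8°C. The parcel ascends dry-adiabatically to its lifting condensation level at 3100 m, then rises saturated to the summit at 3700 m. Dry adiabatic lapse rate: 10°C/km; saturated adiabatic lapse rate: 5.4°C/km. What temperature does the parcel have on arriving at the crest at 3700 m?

From 1200 m to 3100 m (dry): cools by 10 × 1.9 = 19°C, giving -5.2°C.
From 3100 m to 3700 m (saturated): cools by 5.4 × 0.6 = 3.24°C, giving -8.44°C.

-8.44°C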